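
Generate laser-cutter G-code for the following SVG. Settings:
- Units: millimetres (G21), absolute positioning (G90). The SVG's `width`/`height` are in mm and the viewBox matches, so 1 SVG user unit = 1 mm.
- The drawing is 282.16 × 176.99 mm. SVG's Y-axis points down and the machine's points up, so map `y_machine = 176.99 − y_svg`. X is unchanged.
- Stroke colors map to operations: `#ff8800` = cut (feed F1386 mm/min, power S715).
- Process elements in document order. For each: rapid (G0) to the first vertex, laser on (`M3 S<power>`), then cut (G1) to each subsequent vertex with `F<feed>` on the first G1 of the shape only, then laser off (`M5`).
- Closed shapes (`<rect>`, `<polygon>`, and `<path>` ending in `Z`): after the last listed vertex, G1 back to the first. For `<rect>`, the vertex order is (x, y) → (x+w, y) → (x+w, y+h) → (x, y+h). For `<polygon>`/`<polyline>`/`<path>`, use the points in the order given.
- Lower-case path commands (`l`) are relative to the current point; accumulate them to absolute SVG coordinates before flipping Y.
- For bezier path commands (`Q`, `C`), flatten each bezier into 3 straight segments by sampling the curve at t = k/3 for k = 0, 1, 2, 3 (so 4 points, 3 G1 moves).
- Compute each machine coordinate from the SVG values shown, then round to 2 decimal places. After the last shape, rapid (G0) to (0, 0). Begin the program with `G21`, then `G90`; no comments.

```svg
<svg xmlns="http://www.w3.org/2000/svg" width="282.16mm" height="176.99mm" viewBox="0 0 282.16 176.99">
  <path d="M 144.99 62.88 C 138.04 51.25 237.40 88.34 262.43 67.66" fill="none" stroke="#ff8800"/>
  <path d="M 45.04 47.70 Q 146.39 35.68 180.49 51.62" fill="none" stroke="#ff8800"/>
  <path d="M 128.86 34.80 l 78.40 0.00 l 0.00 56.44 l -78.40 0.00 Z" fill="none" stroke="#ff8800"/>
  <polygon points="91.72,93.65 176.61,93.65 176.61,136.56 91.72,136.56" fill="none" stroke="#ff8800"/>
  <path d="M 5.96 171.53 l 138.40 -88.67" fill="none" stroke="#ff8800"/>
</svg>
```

viewBox `0 0 282.16 176.99` with mm width/height → 1 unit = 1 mm. Flip: y_m = 176.99 − y_svg.

**Shape 1** — `<path>` cubic bezier, stroke `#ff8800` → cut (S715, F1386). Control points (SVG): P0=(144.99,62.88), P1=(138.04,51.25), P2=(237.40,88.34), P3=(262.43,67.66); sampled at t=k/3. Machine vertices: (144.99,114.11) → (166.79,113.44) → (219.31,103.96) → (262.43,109.33). Open path.

**Shape 2** — `<path>` quadratic bezier, stroke `#ff8800` → cut (S715, F1386). Control points (SVG): P0=(45.04,47.70), P1=(146.39,35.68), P2=(180.49,51.62); sampled at t=k/3. Machine vertices: (45.04,129.29) → (105.13,134.20) → (150.28,132.89) → (180.49,125.37). Open path.

**Shape 3** — `<path>` rectangle, stroke `#ff8800` → cut (S715, F1386). Machine vertices: (128.86,142.19) → (207.26,142.19) → (207.26,85.75) → (128.86,85.75) → (128.86,142.19). Closed: final G1 returns to the first vertex.

**Shape 4** — `<polygon>` rectangle, stroke `#ff8800` → cut (S715, F1386). Machine vertices: (91.72,83.34) → (176.61,83.34) → (176.61,40.43) → (91.72,40.43) → (91.72,83.34). Closed: final G1 returns to the first vertex.

**Shape 5** — `<path>` line segment, stroke `#ff8800` → cut (S715, F1386). Machine vertices: (5.96,5.46) → (144.36,94.13). Open path.

G21
G90
G0 X144.99 Y114.11
M3 S715
G1 X166.79 Y113.44 F1386
G1 X219.31 Y103.96
G1 X262.43 Y109.33
M5
G0 X45.04 Y129.29
M3 S715
G1 X105.13 Y134.20 F1386
G1 X150.28 Y132.89
G1 X180.49 Y125.37
M5
G0 X128.86 Y142.19
M3 S715
G1 X207.26 Y142.19 F1386
G1 X207.26 Y85.75
G1 X128.86 Y85.75
G1 X128.86 Y142.19
M5
G0 X91.72 Y83.34
M3 S715
G1 X176.61 Y83.34 F1386
G1 X176.61 Y40.43
G1 X91.72 Y40.43
G1 X91.72 Y83.34
M5
G0 X5.96 Y5.46
M3 S715
G1 X144.36 Y94.13 F1386
M5
G0 X0.00 Y0.00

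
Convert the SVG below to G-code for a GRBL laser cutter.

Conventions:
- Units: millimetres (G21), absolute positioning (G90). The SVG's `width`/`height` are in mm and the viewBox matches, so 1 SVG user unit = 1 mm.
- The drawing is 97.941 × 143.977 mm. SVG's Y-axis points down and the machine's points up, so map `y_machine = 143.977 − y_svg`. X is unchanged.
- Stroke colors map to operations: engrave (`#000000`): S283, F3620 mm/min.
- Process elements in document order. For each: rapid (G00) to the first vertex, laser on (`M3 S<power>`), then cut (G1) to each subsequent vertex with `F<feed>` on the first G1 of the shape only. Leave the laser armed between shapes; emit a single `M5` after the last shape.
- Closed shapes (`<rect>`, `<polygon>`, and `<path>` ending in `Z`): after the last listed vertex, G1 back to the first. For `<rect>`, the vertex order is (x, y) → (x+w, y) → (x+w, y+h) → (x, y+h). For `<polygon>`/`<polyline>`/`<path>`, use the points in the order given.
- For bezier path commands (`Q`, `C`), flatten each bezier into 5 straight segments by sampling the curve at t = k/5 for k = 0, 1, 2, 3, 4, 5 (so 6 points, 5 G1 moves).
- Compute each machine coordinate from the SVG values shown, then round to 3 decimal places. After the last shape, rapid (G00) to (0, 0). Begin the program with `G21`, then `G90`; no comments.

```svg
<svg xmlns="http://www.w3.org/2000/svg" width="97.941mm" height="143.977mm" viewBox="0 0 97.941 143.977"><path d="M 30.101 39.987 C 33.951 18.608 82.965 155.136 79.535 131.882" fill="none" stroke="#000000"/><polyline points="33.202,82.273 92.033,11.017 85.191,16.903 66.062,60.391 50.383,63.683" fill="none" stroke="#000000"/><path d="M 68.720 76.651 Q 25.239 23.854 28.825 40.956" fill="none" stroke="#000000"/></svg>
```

G21
G90
G00 X30.101 Y103.990
M3 S283
G1 X37.050 Y100.410 F3620
G1 X50.153 Y74.182
G1 X64.725 Y40.553
G1 X76.081 Y14.775
G1 X79.535 Y12.095
G00 X33.202 Y61.704
M3 S283
G1 X92.033 Y132.960 F3620
G1 X85.191 Y127.074
G1 X66.062 Y83.586
G1 X50.383 Y80.294
G00 X68.720 Y67.326
M3 S283
G1 X53.210 Y85.649 F3620
G1 X41.466 Y98.380
G1 X33.487 Y105.519
G1 X29.273 Y107.066
G1 X28.825 Y103.021
M5
G00 X0.000 Y0.000

Since the viewBox matches the mm dimensions, user units are millimetres directly. The only transform is the Y-flip y_m = 143.977 − y_svg.

Shape 1 is a cubic bezier drawn with `<path>`. Its stroke #000000 means engrave at S283, F3620. After flipping Y the toolpath is (30.101,103.990) → (37.050,100.410) → (50.153,74.182) → (64.725,40.553) → (76.081,14.775) → (79.535,12.095).

Shape 2 is a open polyline drawn with `<polyline>`. Its stroke #000000 means engrave at S283, F3620. After flipping Y the toolpath is (33.202,61.704) → (92.033,132.960) → (85.191,127.074) → (66.062,83.586) → (50.383,80.294).

Shape 3 is a quadratic bezier drawn with `<path>`. Its stroke #000000 means engrave at S283, F3620. After flipping Y the toolpath is (68.720,67.326) → (53.210,85.649) → (41.466,98.380) → (33.487,105.519) → (29.273,107.066) → (28.825,103.021).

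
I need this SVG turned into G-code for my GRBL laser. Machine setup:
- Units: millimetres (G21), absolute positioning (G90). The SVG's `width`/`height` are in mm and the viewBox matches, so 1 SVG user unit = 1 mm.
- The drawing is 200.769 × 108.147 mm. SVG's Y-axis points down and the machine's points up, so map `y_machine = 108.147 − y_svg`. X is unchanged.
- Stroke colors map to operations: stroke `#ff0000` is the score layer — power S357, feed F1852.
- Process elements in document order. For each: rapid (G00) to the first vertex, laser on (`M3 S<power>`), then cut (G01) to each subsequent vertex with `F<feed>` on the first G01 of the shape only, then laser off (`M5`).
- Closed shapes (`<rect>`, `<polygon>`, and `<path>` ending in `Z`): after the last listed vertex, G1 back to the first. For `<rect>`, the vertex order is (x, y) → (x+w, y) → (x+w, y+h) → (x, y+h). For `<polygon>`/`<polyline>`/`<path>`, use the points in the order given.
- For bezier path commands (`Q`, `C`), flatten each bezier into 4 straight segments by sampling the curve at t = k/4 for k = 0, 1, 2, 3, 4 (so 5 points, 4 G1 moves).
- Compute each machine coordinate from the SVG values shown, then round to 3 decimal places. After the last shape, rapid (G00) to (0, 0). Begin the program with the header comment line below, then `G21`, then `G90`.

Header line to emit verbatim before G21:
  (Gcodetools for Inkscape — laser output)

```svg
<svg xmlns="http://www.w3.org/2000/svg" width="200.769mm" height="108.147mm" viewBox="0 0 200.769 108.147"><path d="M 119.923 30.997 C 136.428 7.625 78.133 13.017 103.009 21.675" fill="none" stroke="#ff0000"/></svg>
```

(Gcodetools for Inkscape — laser output)
G21
G90
G00 X119.923 Y77.150
M3 S357
G01 X120.745 Y89.684 F1852
G01 X108.327 Y93.822
G01 X97.478 Y91.955
G01 X103.009 Y86.472
M5
G00 X0.000 Y0.000

Since the viewBox matches the mm dimensions, user units are millimetres directly. The only transform is the Y-flip y_m = 108.147 − y_svg.

Shape 1 is a cubic bezier drawn with `<path>`. Its stroke #ff0000 means score at S357, F1852. After flipping Y the toolpath is (119.923,77.150) → (120.745,89.684) → (108.327,93.822) → (97.478,91.955) → (103.009,86.472).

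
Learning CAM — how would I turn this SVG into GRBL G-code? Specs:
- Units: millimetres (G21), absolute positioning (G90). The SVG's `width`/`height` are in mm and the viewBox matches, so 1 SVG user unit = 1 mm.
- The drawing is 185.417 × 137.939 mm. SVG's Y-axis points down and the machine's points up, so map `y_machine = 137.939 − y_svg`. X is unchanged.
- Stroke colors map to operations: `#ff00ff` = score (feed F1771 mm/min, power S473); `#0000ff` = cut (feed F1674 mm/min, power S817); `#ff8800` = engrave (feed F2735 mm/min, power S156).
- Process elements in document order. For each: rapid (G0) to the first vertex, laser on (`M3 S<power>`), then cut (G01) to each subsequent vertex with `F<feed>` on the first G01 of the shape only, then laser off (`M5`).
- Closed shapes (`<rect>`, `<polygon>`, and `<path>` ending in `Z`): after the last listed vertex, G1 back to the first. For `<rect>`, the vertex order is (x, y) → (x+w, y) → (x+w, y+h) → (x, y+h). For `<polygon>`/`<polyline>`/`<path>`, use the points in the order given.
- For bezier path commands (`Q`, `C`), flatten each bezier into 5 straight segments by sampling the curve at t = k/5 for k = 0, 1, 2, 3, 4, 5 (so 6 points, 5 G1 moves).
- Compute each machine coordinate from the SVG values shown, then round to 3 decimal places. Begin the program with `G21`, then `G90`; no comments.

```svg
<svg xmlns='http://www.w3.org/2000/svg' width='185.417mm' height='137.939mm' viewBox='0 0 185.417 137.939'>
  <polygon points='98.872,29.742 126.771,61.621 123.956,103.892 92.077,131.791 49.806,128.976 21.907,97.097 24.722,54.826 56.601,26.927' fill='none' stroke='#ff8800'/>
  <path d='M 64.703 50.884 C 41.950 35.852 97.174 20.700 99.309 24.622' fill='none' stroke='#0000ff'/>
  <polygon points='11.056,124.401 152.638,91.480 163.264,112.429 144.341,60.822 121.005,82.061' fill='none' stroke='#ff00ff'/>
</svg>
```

G21
G90
G0 X98.872 Y108.197
M3 S156
G01 X126.771 Y76.318 F2735
G01 X123.956 Y34.047
G01 X92.077 Y6.148
G01 X49.806 Y8.963
G01 X21.907 Y40.842
G01 X24.722 Y83.113
G01 X56.601 Y111.012
G01 X98.872 Y108.197
M5
G0 X64.703 Y87.055
M3 S817
G01 X59.360 Y95.935 F1674
G01 X66.440 Y103.923
G01 X79.653 Y110.096
G01 X92.706 Y113.535
G01 X99.309 Y113.317
M5
G0 X11.056 Y13.538
M3 S473
G01 X152.638 Y46.459 F1771
G01 X163.264 Y25.510
G01 X144.341 Y77.117
G01 X121.005 Y55.878
G01 X11.056 Y13.538
M5

1 u = 1 mm; y_m = 137.939 − y.

[1] `<polygon>` regular polygon, #ff8800→engrave S156 F2735: (98.872,108.197) → (126.771,76.318) → (123.956,34.047) → (92.077,6.148) → (49.806,8.963) → (21.907,40.842) → (24.722,83.113) → (56.601,111.012) → (98.872,108.197) (closed)

[2] `<path>` cubic bezier, #0000ff→cut S817 F1674: (64.703,87.055) → (59.360,95.935) → (66.440,103.923) → (79.653,110.096) → (92.706,113.535) → (99.309,113.317)

[3] `<polygon>` closed polygon, #ff00ff→score S473 F1771: (11.056,13.538) → (152.638,46.459) → (163.264,25.510) → (144.341,77.117) → (121.005,55.878) → (11.056,13.538) (closed)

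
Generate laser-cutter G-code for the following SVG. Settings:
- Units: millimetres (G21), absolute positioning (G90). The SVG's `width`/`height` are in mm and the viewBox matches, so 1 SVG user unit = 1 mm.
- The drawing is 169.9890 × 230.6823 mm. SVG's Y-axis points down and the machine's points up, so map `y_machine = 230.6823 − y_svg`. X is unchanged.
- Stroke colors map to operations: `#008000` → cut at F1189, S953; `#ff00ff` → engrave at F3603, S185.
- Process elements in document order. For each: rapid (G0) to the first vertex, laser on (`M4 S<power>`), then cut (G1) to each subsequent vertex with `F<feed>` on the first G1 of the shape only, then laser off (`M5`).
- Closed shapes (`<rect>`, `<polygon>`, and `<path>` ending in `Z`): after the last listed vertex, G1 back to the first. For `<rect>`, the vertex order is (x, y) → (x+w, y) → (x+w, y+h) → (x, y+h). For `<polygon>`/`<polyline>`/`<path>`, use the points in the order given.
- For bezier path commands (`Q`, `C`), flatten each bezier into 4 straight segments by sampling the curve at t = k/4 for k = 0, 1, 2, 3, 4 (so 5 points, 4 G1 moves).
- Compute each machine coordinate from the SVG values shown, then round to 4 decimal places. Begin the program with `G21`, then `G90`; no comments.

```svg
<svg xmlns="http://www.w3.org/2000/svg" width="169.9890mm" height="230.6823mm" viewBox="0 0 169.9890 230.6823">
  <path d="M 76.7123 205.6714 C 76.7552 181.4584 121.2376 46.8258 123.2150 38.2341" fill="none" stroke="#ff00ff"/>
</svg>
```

Since the viewBox matches the mm dimensions, user units are millimetres directly. The only transform is the Y-flip y_m = 230.6823 − y_svg.

Shape 1 is a cubic bezier drawn with `<path>`. Its stroke #ff00ff means engrave at S185, F3603. After flipping Y the toolpath is (76.7123,25.0109) → (83.7184,60.1796) → (99.2382,114.5875) → (115.1208,166.0665) → (123.2150,192.4482).

G21
G90
G0 X76.7123 Y25.0109
M4 S185
G1 X83.7184 Y60.1796 F3603
G1 X99.2382 Y114.5875
G1 X115.1208 Y166.0665
G1 X123.2150 Y192.4482
M5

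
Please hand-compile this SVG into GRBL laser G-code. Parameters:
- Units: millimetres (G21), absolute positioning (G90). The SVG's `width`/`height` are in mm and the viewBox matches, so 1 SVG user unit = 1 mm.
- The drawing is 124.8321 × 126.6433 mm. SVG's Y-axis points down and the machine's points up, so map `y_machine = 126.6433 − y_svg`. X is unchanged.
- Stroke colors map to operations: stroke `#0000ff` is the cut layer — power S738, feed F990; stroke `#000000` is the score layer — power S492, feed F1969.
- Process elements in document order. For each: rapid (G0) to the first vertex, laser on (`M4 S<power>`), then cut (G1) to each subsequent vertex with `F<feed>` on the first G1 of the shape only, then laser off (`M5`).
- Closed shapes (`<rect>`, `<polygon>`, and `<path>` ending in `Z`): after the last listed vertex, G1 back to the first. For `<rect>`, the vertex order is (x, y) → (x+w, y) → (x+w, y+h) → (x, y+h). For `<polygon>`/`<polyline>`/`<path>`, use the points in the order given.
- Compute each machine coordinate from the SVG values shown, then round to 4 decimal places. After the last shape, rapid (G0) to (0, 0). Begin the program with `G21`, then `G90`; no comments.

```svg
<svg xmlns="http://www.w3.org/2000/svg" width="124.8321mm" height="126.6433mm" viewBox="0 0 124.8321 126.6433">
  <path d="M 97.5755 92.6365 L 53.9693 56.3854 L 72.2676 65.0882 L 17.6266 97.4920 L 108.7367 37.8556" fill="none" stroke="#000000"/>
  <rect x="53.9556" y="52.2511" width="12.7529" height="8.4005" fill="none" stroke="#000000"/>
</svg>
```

Since the viewBox matches the mm dimensions, user units are millimetres directly. The only transform is the Y-flip y_m = 126.6433 − y_svg.

Shape 1 is a open polyline drawn with `<path>`. Its stroke #000000 means score at S492, F1969. After flipping Y the toolpath is (97.5755,34.0068) → (53.9693,70.2579) → (72.2676,61.5551) → (17.6266,29.1513) → (108.7367,88.7877).

Shape 2 is a rectangle drawn with `<rect>`. Its stroke #000000 means score at S492, F1969. After flipping Y the toolpath is (53.9556,74.3922) → (66.7085,74.3922) → (66.7085,65.9917) → (53.9556,65.9917) → (53.9556,74.3922), returning to the start.

G21
G90
G0 X97.5755 Y34.0068
M4 S492
G1 X53.9693 Y70.2579 F1969
G1 X72.2676 Y61.5551
G1 X17.6266 Y29.1513
G1 X108.7367 Y88.7877
M5
G0 X53.9556 Y74.3922
M4 S492
G1 X66.7085 Y74.3922 F1969
G1 X66.7085 Y65.9917
G1 X53.9556 Y65.9917
G1 X53.9556 Y74.3922
M5
G0 X0.0000 Y0.0000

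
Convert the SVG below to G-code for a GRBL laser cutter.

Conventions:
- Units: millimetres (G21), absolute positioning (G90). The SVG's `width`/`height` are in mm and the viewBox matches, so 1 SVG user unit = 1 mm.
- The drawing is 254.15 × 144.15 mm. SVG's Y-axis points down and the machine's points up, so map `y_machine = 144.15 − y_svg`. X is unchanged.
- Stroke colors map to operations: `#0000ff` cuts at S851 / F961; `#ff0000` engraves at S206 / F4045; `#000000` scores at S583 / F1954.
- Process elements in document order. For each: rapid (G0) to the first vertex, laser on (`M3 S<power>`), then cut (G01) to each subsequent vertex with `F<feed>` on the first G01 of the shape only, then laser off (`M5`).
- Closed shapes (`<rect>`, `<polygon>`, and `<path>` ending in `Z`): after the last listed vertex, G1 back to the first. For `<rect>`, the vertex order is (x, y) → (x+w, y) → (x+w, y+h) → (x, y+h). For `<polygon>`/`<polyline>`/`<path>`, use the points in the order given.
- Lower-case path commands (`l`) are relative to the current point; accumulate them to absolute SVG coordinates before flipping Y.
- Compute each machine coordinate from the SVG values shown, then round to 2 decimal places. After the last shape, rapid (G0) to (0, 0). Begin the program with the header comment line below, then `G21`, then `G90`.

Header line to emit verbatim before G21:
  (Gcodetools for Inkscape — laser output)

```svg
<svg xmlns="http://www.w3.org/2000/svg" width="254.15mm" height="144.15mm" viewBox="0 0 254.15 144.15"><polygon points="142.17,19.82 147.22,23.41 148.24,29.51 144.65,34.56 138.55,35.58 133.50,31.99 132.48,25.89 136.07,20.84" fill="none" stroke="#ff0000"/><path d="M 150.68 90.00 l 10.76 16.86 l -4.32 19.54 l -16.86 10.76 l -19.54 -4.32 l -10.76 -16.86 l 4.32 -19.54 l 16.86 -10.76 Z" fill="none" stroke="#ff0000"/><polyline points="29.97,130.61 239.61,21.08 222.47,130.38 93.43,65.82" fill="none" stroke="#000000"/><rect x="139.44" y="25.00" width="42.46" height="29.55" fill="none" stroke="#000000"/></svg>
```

1 u = 1 mm; y_m = 144.15 − y.

[1] `<polygon>` regular polygon, #ff0000→engrave S206 F4045: (142.17,124.33) → (147.22,120.74) → (148.24,114.64) → (144.65,109.59) → (138.55,108.57) → (133.50,112.16) → (132.48,118.26) → (136.07,123.31) → (142.17,124.33) (closed)

[2] `<path>` regular polygon, #ff0000→engrave S206 F4045: (150.68,54.15) → (161.44,37.29) → (157.12,17.75) → (140.26,6.99) → (120.72,11.31) → (109.96,28.17) → (114.28,47.71) → (131.14,58.47) → (150.68,54.15) (closed)

[3] `<polyline>` open polyline, #000000→score S583 F1954: (29.97,13.54) → (239.61,123.07) → (222.47,13.77) → (93.43,78.33)

[4] `<rect>` rectangle, #000000→score S583 F1954: (139.44,119.15) → (181.90,119.15) → (181.90,89.60) → (139.44,89.60) → (139.44,119.15) (closed)

(Gcodetools for Inkscape — laser output)
G21
G90
G0 X142.17 Y124.33
M3 S206
G01 X147.22 Y120.74 F4045
G01 X148.24 Y114.64
G01 X144.65 Y109.59
G01 X138.55 Y108.57
G01 X133.50 Y112.16
G01 X132.48 Y118.26
G01 X136.07 Y123.31
G01 X142.17 Y124.33
M5
G0 X150.68 Y54.15
M3 S206
G01 X161.44 Y37.29 F4045
G01 X157.12 Y17.75
G01 X140.26 Y6.99
G01 X120.72 Y11.31
G01 X109.96 Y28.17
G01 X114.28 Y47.71
G01 X131.14 Y58.47
G01 X150.68 Y54.15
M5
G0 X29.97 Y13.54
M3 S583
G01 X239.61 Y123.07 F1954
G01 X222.47 Y13.77
G01 X93.43 Y78.33
M5
G0 X139.44 Y119.15
M3 S583
G01 X181.90 Y119.15 F1954
G01 X181.90 Y89.60
G01 X139.44 Y89.60
G01 X139.44 Y119.15
M5
G0 X0.00 Y0.00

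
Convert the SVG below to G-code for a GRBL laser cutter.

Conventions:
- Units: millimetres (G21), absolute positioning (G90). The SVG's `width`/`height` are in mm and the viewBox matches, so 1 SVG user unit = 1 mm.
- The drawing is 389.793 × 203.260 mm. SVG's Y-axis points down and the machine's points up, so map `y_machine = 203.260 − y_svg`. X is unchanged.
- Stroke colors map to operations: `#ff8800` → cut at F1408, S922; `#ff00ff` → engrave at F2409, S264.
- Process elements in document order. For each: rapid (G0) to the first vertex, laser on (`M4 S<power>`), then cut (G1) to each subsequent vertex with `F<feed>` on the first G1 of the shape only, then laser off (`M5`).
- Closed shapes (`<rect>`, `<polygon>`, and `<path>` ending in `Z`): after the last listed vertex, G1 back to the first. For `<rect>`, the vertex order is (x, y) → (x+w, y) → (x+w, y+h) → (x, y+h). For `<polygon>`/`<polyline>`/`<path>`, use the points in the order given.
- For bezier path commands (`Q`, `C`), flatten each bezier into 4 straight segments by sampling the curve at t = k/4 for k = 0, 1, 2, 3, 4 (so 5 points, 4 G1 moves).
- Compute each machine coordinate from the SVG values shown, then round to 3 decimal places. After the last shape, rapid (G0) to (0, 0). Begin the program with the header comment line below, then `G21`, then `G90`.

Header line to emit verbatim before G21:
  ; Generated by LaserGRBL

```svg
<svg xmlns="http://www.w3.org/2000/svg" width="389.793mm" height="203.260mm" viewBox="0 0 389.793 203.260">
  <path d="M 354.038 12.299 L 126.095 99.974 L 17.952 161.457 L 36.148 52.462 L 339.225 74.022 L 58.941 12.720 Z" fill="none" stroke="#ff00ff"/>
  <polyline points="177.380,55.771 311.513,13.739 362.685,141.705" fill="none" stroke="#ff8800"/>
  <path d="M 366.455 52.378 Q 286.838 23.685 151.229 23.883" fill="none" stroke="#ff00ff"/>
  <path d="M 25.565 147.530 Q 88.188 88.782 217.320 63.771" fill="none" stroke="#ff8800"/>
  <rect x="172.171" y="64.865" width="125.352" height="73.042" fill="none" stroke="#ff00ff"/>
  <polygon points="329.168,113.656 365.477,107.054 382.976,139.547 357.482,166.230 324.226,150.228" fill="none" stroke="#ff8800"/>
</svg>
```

Since the viewBox matches the mm dimensions, user units are millimetres directly. The only transform is the Y-flip y_m = 203.260 − y_svg.

Shape 1 is a closed polygon drawn with `<path>`. Its stroke #ff00ff means engrave at S264, F2409. After flipping Y the toolpath is (354.038,190.961) → (126.095,103.286) → (17.952,41.803) → (36.148,150.798) → (339.225,129.238) → (58.941,190.540) → (354.038,190.961), returning to the start.

Shape 2 is a open polyline drawn with `<polyline>`. Its stroke #ff8800 means cut at S922, F1408. After flipping Y the toolpath is (177.380,147.489) → (311.513,189.521) → (362.685,61.555).

Shape 3 is a quadratic bezier drawn with `<path>`. Its stroke #ff00ff means engrave at S264, F2409. After flipping Y the toolpath is (366.455,150.882) → (323.147,163.423) → (272.840,172.352) → (215.534,177.670) → (151.229,179.377).

Shape 4 is a quadratic bezier drawn with `<path>`. Its stroke #ff8800 means cut at S922, F1408. After flipping Y the toolpath is (25.565,55.730) → (61.033,82.995) → (104.815,106.044) → (156.911,124.875) → (217.320,139.489).

Shape 5 is a rectangle drawn with `<rect>`. Its stroke #ff00ff means engrave at S264, F2409. After flipping Y the toolpath is (172.171,138.395) → (297.523,138.395) → (297.523,65.353) → (172.171,65.353) → (172.171,138.395), returning to the start.

Shape 6 is a regular polygon drawn with `<polygon>`. Its stroke #ff8800 means cut at S922, F1408. After flipping Y the toolpath is (329.168,89.604) → (365.477,96.206) → (382.976,63.713) → (357.482,37.030) → (324.226,53.032) → (329.168,89.604), returning to the start.

; Generated by LaserGRBL
G21
G90
G0 X354.038 Y190.961
M4 S264
G1 X126.095 Y103.286 F2409
G1 X17.952 Y41.803
G1 X36.148 Y150.798
G1 X339.225 Y129.238
G1 X58.941 Y190.540
G1 X354.038 Y190.961
M5
G0 X177.380 Y147.489
M4 S922
G1 X311.513 Y189.521 F1408
G1 X362.685 Y61.555
M5
G0 X366.455 Y150.882
M4 S264
G1 X323.147 Y163.423 F2409
G1 X272.840 Y172.352
G1 X215.534 Y177.670
G1 X151.229 Y179.377
M5
G0 X25.565 Y55.730
M4 S922
G1 X61.033 Y82.995 F1408
G1 X104.815 Y106.044
G1 X156.911 Y124.875
G1 X217.320 Y139.489
M5
G0 X172.171 Y138.395
M4 S264
G1 X297.523 Y138.395 F2409
G1 X297.523 Y65.353
G1 X172.171 Y65.353
G1 X172.171 Y138.395
M5
G0 X329.168 Y89.604
M4 S922
G1 X365.477 Y96.206 F1408
G1 X382.976 Y63.713
G1 X357.482 Y37.030
G1 X324.226 Y53.032
G1 X329.168 Y89.604
M5
G0 X0.000 Y0.000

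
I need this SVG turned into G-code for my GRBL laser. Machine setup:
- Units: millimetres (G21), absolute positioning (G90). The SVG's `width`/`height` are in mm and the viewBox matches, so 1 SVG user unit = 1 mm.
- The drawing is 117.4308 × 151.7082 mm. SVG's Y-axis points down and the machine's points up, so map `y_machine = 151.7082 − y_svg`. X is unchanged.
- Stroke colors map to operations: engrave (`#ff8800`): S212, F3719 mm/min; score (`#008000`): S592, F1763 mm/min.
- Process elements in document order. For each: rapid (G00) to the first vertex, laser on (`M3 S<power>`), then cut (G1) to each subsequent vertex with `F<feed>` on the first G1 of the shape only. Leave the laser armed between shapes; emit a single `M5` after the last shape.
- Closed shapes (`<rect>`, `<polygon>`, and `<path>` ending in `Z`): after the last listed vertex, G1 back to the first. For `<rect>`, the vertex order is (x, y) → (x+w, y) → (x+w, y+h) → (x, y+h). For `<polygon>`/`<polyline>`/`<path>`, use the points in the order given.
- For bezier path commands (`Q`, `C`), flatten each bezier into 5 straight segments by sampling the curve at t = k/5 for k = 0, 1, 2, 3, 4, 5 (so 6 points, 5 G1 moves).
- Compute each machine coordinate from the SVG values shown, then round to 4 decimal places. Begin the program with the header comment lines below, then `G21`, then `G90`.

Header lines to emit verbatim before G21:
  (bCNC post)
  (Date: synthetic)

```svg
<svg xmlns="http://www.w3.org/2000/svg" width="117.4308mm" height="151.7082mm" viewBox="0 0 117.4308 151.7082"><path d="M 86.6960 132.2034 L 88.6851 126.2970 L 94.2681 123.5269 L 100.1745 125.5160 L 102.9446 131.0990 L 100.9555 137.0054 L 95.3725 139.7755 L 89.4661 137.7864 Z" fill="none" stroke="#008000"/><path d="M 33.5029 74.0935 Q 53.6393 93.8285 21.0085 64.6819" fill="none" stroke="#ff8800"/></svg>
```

Since the viewBox matches the mm dimensions, user units are millimetres directly. The only transform is the Y-flip y_m = 151.7082 − y_svg.

Shape 1 is a regular polygon drawn with `<path>`. Its stroke #008000 means score at S592, F1763. After flipping Y the toolpath is (86.6960,19.5048) → (88.6851,25.4112) → (94.2681,28.1813) → (100.1745,26.1922) → (102.9446,20.6092) → (100.9555,14.7028) → (95.3725,11.9327) → (89.4661,13.9218) → (86.6960,19.5048), returning to the start.

Shape 2 is a quadratic bezier drawn with `<path>`. Its stroke #ff8800 means engrave at S212, F3719. After flipping Y the toolpath is (33.5029,77.6147) → (39.4468,71.6760) → (41.1693,69.6478) → (38.6704,71.5301) → (31.9501,77.3229) → (21.0085,87.0263).

(bCNC post)
(Date: synthetic)
G21
G90
G00 X86.6960 Y19.5048
M3 S592
G1 X88.6851 Y25.4112 F1763
G1 X94.2681 Y28.1813
G1 X100.1745 Y26.1922
G1 X102.9446 Y20.6092
G1 X100.9555 Y14.7028
G1 X95.3725 Y11.9327
G1 X89.4661 Y13.9218
G1 X86.6960 Y19.5048
G00 X33.5029 Y77.6147
M3 S212
G1 X39.4468 Y71.6760 F3719
G1 X41.1693 Y69.6478
G1 X38.6704 Y71.5301
G1 X31.9501 Y77.3229
G1 X21.0085 Y87.0263
M5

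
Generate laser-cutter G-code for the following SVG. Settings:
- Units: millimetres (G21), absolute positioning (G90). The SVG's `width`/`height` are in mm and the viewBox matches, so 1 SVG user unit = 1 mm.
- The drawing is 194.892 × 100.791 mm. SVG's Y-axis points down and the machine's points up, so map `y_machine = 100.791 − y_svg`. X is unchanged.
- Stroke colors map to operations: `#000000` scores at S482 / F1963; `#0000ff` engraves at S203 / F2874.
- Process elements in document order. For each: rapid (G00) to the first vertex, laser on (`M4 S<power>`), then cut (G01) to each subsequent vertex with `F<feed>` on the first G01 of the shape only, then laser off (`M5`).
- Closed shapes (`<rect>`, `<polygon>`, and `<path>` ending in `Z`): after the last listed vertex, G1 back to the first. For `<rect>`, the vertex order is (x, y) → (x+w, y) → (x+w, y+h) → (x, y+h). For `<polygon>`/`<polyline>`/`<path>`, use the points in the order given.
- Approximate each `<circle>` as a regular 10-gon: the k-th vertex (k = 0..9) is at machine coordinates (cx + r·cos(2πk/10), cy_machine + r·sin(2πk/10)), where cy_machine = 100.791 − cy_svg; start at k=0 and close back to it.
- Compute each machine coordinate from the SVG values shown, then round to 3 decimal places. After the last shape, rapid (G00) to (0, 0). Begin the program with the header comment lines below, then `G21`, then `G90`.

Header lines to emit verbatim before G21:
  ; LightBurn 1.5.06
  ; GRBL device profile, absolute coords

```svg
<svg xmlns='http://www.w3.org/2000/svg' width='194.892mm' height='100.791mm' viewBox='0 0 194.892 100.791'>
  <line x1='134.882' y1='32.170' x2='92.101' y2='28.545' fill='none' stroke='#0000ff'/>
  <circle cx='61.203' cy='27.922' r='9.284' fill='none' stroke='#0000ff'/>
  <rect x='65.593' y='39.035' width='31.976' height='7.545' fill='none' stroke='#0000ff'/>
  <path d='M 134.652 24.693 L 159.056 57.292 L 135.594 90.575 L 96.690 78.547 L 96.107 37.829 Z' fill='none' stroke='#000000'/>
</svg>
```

1 u = 1 mm; y_m = 100.791 − y.

[1] `<line>` line segment, #0000ff→engrave S203 F2874: (134.882,68.621) → (92.101,72.246)

[2] `<circle>` circle, #0000ff→engrave S203 F2874: (70.487,72.869) → (68.714,78.326) → (64.072,81.699) → (58.334,81.699) → (53.692,78.326) → (51.919,72.869) → (53.692,67.412) → (58.334,64.039) → (64.072,64.039) → (68.714,67.412) → (70.487,72.869) (closed)

[3] `<rect>` rectangle, #0000ff→engrave S203 F2874: (65.593,61.756) → (97.569,61.756) → (97.569,54.211) → (65.593,54.211) → (65.593,61.756) (closed)

[4] `<path>` regular polygon, #000000→score S482 F1963: (134.652,76.098) → (159.056,43.499) → (135.594,10.216) → (96.690,22.244) → (96.107,62.962) → (134.652,76.098) (closed)

; LightBurn 1.5.06
; GRBL device profile, absolute coords
G21
G90
G00 X134.882 Y68.621
M4 S203
G01 X92.101 Y72.246 F2874
M5
G00 X70.487 Y72.869
M4 S203
G01 X68.714 Y78.326 F2874
G01 X64.072 Y81.699
G01 X58.334 Y81.699
G01 X53.692 Y78.326
G01 X51.919 Y72.869
G01 X53.692 Y67.412
G01 X58.334 Y64.039
G01 X64.072 Y64.039
G01 X68.714 Y67.412
G01 X70.487 Y72.869
M5
G00 X65.593 Y61.756
M4 S203
G01 X97.569 Y61.756 F2874
G01 X97.569 Y54.211
G01 X65.593 Y54.211
G01 X65.593 Y61.756
M5
G00 X134.652 Y76.098
M4 S482
G01 X159.056 Y43.499 F1963
G01 X135.594 Y10.216
G01 X96.690 Y22.244
G01 X96.107 Y62.962
G01 X134.652 Y76.098
M5
G00 X0.000 Y0.000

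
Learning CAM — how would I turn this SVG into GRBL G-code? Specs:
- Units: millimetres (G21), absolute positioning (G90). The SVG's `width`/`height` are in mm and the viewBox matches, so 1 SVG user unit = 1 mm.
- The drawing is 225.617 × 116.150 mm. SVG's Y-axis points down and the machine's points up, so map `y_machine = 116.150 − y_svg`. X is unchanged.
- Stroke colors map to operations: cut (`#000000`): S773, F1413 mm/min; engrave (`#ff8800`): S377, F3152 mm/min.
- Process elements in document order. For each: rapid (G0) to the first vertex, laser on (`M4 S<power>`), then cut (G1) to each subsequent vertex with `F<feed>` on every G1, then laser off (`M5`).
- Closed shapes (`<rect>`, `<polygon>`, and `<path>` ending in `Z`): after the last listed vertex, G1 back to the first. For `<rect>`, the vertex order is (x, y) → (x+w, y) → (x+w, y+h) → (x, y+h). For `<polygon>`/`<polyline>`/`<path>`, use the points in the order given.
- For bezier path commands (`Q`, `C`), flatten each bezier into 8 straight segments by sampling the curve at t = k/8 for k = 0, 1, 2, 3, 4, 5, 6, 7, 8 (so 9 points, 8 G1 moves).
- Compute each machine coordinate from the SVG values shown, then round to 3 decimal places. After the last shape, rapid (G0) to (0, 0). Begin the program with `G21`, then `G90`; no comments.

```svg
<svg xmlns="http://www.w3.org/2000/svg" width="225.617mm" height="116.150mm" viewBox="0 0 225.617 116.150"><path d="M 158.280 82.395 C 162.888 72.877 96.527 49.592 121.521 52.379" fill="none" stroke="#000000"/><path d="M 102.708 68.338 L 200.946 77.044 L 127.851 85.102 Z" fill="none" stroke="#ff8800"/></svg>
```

Since the viewBox matches the mm dimensions, user units are millimetres directly. The only transform is the Y-flip y_m = 116.150 − y_svg.

Shape 1 is a cubic bezier drawn with `<path>`. Its stroke #000000 means cut at S773, F1413. After flipping Y the toolpath is (158.280,33.755) → (156.998,37.892) → (150.966,42.852) → (142.084,48.170) → (132.256,53.377) → (123.383,58.008) → (117.368,61.595) → (116.113,63.672) → (121.521,63.771).

Shape 2 is a closed polygon drawn with `<path>`. Its stroke #ff8800 means engrave at S377, F3152. After flipping Y the toolpath is (102.708,47.812) → (200.946,39.106) → (127.851,31.048) → (102.708,47.812), returning to the start.

G21
G90
G0 X158.280 Y33.755
M4 S773
G1 X156.998 Y37.892 F1413
G1 X150.966 Y42.852 F1413
G1 X142.084 Y48.170 F1413
G1 X132.256 Y53.377 F1413
G1 X123.383 Y58.008 F1413
G1 X117.368 Y61.595 F1413
G1 X116.113 Y63.672 F1413
G1 X121.521 Y63.771 F1413
M5
G0 X102.708 Y47.812
M4 S377
G1 X200.946 Y39.106 F3152
G1 X127.851 Y31.048 F3152
G1 X102.708 Y47.812 F3152
M5
G0 X0.000 Y0.000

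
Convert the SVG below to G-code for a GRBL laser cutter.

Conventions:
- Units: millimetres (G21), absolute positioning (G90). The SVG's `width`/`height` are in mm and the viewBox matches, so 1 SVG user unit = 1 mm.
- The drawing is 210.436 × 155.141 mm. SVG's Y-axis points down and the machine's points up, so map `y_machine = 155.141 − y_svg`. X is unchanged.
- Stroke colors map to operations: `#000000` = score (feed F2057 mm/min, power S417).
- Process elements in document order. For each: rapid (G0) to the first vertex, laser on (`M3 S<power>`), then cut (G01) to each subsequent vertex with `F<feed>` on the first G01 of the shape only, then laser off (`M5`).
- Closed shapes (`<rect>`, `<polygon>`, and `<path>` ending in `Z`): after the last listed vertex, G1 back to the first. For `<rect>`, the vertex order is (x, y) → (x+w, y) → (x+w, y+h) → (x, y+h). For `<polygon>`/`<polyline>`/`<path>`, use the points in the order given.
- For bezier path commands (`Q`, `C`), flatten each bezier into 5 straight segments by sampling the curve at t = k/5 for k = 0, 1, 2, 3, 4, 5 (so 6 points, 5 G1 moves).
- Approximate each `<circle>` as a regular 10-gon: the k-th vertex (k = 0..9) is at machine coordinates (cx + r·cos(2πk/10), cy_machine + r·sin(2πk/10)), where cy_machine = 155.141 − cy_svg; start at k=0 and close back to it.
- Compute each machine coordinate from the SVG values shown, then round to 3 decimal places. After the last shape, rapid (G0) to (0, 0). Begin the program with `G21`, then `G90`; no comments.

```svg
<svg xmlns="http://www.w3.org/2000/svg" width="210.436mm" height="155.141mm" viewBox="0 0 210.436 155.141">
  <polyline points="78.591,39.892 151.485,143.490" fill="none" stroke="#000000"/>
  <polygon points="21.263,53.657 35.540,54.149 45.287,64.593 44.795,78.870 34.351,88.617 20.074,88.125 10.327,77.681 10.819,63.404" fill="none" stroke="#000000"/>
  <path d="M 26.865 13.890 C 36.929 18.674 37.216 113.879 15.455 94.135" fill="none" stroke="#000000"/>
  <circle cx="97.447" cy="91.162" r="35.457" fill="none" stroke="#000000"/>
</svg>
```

1 u = 1 mm; y_m = 155.141 − y.

[1] `<polyline>` line segment, #000000→score S417 F2057: (78.591,115.249) → (151.485,11.651)

[2] `<polygon>` regular polygon, #000000→score S417 F2057: (21.263,101.484) → (35.540,100.992) → (45.287,90.548) → (44.795,76.271) → (34.351,66.524) → (20.074,67.016) → (10.327,77.460) → (10.819,91.737) → (21.263,101.484) (closed)

[3] `<path>` cubic bezier, #000000→score S417 F2057: (26.865,141.251) → (31.632,129.173) → (33.463,105.252) → (31.771,79.345) → (25.964,61.311) → (15.455,61.006)

[4] `<circle>` circle, #000000→score S417 F2057: (132.904,63.979) → (126.132,84.820) → (108.404,97.701) → (86.490,97.701) → (68.762,84.820) → (61.990,63.979) → (68.762,43.138) → (86.490,30.257) → (108.404,30.257) → (126.132,43.138) → (132.904,63.979) (closed)

G21
G90
G0 X78.591 Y115.249
M3 S417
G01 X151.485 Y11.651 F2057
M5
G0 X21.263 Y101.484
M3 S417
G01 X35.540 Y100.992 F2057
G01 X45.287 Y90.548
G01 X44.795 Y76.271
G01 X34.351 Y66.524
G01 X20.074 Y67.016
G01 X10.327 Y77.460
G01 X10.819 Y91.737
G01 X21.263 Y101.484
M5
G0 X26.865 Y141.251
M3 S417
G01 X31.632 Y129.173 F2057
G01 X33.463 Y105.252
G01 X31.771 Y79.345
G01 X25.964 Y61.311
G01 X15.455 Y61.006
M5
G0 X132.904 Y63.979
M3 S417
G01 X126.132 Y84.820 F2057
G01 X108.404 Y97.701
G01 X86.490 Y97.701
G01 X68.762 Y84.820
G01 X61.990 Y63.979
G01 X68.762 Y43.138
G01 X86.490 Y30.257
G01 X108.404 Y30.257
G01 X126.132 Y43.138
G01 X132.904 Y63.979
M5
G0 X0.000 Y0.000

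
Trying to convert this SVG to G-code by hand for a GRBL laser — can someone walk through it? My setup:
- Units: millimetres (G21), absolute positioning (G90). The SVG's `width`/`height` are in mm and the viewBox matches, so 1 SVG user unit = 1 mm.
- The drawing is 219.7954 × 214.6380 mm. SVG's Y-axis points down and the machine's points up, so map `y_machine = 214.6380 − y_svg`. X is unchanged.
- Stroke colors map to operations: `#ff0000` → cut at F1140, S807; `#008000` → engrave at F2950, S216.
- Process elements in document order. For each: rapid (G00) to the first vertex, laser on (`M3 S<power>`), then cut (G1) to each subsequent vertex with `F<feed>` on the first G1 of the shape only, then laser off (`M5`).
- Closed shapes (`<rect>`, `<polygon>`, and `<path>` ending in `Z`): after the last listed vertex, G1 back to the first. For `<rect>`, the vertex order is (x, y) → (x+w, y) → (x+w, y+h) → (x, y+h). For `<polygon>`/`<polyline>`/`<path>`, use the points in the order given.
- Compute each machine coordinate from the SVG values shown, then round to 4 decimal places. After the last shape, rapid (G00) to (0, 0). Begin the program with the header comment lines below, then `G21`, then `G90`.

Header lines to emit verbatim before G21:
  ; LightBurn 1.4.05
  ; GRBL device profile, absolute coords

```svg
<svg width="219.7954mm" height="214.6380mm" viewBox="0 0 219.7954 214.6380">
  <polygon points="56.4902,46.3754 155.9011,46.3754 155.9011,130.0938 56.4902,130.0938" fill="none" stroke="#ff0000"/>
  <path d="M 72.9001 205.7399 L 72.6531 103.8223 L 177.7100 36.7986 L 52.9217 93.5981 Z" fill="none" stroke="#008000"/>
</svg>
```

Since the viewBox matches the mm dimensions, user units are millimetres directly. The only transform is the Y-flip y_m = 214.6380 − y_svg.

Shape 1 is a rectangle drawn with `<polygon>`. Its stroke #ff0000 means cut at S807, F1140. After flipping Y the toolpath is (56.4902,168.2626) → (155.9011,168.2626) → (155.9011,84.5442) → (56.4902,84.5442) → (56.4902,168.2626), returning to the start.

Shape 2 is a closed polygon drawn with `<path>`. Its stroke #008000 means engrave at S216, F2950. After flipping Y the toolpath is (72.9001,8.8981) → (72.6531,110.8157) → (177.7100,177.8394) → (52.9217,121.0399) → (72.9001,8.8981), returning to the start.

; LightBurn 1.4.05
; GRBL device profile, absolute coords
G21
G90
G00 X56.4902 Y168.2626
M3 S807
G1 X155.9011 Y168.2626 F1140
G1 X155.9011 Y84.5442
G1 X56.4902 Y84.5442
G1 X56.4902 Y168.2626
M5
G00 X72.9001 Y8.8981
M3 S216
G1 X72.6531 Y110.8157 F2950
G1 X177.7100 Y177.8394
G1 X52.9217 Y121.0399
G1 X72.9001 Y8.8981
M5
G00 X0.0000 Y0.0000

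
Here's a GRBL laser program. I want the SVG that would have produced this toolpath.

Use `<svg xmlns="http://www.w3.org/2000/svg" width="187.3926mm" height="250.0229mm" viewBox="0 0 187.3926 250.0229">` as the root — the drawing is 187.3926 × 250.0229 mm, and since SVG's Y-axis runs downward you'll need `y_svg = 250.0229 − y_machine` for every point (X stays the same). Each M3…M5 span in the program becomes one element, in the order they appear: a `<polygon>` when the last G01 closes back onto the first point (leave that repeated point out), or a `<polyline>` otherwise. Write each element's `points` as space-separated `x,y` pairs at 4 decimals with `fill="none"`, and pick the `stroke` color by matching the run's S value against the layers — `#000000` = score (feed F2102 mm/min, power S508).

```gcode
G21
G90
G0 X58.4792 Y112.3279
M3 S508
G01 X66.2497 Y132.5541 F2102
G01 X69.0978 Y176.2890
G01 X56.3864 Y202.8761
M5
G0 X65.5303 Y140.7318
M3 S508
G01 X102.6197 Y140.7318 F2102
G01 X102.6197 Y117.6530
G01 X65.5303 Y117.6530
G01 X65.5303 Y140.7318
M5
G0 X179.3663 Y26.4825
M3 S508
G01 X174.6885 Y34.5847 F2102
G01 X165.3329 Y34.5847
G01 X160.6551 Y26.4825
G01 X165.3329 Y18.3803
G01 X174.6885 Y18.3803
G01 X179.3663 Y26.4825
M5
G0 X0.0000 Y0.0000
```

<svg xmlns="http://www.w3.org/2000/svg" width="187.3926mm" height="250.0229mm" viewBox="0 0 187.3926 250.0229">
  <polyline points="58.4792,137.6950 66.2497,117.4688 69.0978,73.7339 56.3864,47.1468" fill="none" stroke="#000000"/>
  <polygon points="65.5303,109.2911 102.6197,109.2911 102.6197,132.3699 65.5303,132.3699" fill="none" stroke="#000000"/>
  <polygon points="179.3663,223.5404 174.6885,215.4382 165.3329,215.4382 160.6551,223.5404 165.3329,231.6426 174.6885,231.6426" fill="none" stroke="#000000"/>
</svg>

Each laser-on run becomes one SVG element. Flip Y back into SVG space with y_svg = 250.0229 − y_machine. Every run uses S508, so all elements get stroke `#000000` (score).

Run 1: The run is open, so emit a `<polyline>` with points (Y-flipped): 58.4792,137.6950 66.2497,117.4688 69.0978,73.7339 56.3864,47.1468.

Run 2: The run returns to its start, so emit a `<polygon>` with points (Y-flipped): 65.5303,109.2911 102.6197,109.2911 102.6197,132.3699 65.5303,132.3699.

Run 3: The run returns to its start, so emit a `<polygon>` with points (Y-flipped): 179.3663,223.5404 174.6885,215.4382 165.3329,215.4382 160.6551,223.5404 165.3329,231.6426 174.6885,231.6426.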